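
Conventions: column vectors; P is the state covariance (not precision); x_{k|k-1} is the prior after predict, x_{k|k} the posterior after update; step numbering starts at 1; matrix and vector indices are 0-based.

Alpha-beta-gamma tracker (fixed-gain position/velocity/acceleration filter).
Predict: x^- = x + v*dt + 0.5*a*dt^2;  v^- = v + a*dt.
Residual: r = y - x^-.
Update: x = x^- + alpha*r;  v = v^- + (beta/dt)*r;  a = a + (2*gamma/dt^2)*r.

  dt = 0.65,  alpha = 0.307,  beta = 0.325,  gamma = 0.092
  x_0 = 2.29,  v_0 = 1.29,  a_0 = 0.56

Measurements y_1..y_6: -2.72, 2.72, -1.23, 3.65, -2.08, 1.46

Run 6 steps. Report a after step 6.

a_post = 1.6735

step 1: x_pred=3.2468  r=-5.9668  x^+=1.4150  v^+=-1.3294  a^+=-2.0386
step 2: x_pred=0.1202  r=2.5998  x^+=0.9184  v^+=-1.3546  a^+=-0.9064
step 3: x_pred=-0.1536  r=-1.0764  x^+=-0.4840  v^+=-2.4819  a^+=-1.3751
step 4: x_pred=-2.3878  r=6.0378  x^+=-0.5342  v^+=-0.3569  a^+=1.2543
step 5: x_pred=-0.5012  r=-1.5788  x^+=-0.9859  v^+=-0.3310  a^+=0.5668
step 6: x_pred=-1.0813  r=2.5413  x^+=-0.3011  v^+=1.3081  a^+=1.6735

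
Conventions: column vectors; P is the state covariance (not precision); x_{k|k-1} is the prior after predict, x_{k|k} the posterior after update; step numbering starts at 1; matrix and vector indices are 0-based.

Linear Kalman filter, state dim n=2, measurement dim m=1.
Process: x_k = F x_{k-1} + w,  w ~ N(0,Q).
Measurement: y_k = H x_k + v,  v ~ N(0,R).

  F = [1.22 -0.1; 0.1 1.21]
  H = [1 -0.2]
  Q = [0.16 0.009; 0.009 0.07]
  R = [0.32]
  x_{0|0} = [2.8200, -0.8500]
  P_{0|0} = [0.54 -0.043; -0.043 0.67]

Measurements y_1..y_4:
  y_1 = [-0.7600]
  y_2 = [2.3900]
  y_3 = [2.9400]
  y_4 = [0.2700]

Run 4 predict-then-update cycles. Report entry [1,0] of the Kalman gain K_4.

K[1,0] = -0.5271

step 1: x^-=[3.5254, -0.7465]  P^-=[0.9809 -0.0692; -0.0692 1.0459]  S=[1.3705]  K=[0.7259; -0.2032]  nu=[-4.4347]  x^+=[0.3064, 0.1545]  P^+=[0.2589 0.1329; 0.1329 0.9894]
step 2: x^-=[0.3583, 0.2175]  P^-=[0.5227 0.1157; 0.1157 1.5533]  S=[0.8586]  K=[0.5819; -0.2271]  nu=[2.0752]  x^+=[1.5659, -0.2537]  P^+=[0.2320 0.2291; 0.2291 1.5090]
step 3: x^-=[1.9357, -0.1504]  P^-=[0.4645 0.1907; 0.1907 2.3371]  S=[0.8018]  K=[0.5318; -0.3452]  nu=[0.9742]  x^+=[2.4538, -0.4867]  P^+=[0.2378 0.3379; 0.3379 2.2416]
step 4: x^-=[3.0423, -0.3435]  P^-=[0.4539 0.2621; 0.2621 3.4360]  S=[0.8064]  K=[0.4978; -0.5271]  nu=[-2.8410]  x^+=[1.6281, 1.1539]  P^+=[0.2540 0.4737; 0.4737 3.2120]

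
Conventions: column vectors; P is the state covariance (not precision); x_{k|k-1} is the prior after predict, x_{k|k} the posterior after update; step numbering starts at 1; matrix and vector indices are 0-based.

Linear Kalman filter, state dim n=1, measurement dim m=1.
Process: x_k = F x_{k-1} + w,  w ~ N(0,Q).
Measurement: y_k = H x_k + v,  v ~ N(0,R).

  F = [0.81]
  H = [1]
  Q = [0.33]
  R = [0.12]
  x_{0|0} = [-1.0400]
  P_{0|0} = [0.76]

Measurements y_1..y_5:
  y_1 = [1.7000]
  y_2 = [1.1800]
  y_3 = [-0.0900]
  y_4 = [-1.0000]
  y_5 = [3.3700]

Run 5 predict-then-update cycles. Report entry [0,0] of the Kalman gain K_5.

K[0,0] = 0.7648

step 1: x^-=[-0.8424]  P^-=[0.8286]  S=[0.9486]  K=[0.8735]  nu=[2.5424]  x^+=[1.3784]  P^+=[0.1048]
step 2: x^-=[1.1165]  P^-=[0.3988]  S=[0.5188]  K=[0.7687]  nu=[0.0635]  x^+=[1.1653]  P^+=[0.0922]
step 3: x^-=[0.9439]  P^-=[0.3905]  S=[0.5105]  K=[0.7649]  nu=[-1.0339]  x^+=[0.1530]  P^+=[0.0918]
step 4: x^-=[0.1239]  P^-=[0.3902]  S=[0.5102]  K=[0.7648]  nu=[-1.1239]  x^+=[-0.7357]  P^+=[0.0918]
step 5: x^-=[-0.5959]  P^-=[0.3902]  S=[0.5102]  K=[0.7648]  nu=[3.9659]  x^+=[2.4372]  P^+=[0.0918]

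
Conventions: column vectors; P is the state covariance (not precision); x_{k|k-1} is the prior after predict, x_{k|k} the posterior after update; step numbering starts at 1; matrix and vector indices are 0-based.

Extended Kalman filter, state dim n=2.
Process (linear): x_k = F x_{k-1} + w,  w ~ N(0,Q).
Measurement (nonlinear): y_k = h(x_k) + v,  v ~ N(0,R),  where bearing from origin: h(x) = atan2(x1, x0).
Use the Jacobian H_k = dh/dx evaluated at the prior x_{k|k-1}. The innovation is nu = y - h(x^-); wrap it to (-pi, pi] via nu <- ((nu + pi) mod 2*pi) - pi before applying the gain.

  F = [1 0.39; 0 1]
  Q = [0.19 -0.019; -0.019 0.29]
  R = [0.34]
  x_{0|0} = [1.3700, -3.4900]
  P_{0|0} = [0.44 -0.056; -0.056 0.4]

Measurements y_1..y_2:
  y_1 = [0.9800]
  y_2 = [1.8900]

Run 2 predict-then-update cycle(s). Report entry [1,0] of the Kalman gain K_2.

step 1: x^-=[0.0089, -3.4900]  P^-=[0.6472 0.0810; 0.0810 0.6900]  H_jac=[0.2865 0.0007]  S=[0.3932]  K=[0.4718; 0.0603]  nu=[2.5482]  x^+=[1.2111, -3.3363]  P^+=[0.5596 0.0698; 0.0698 0.6886]
step 2: x^-=[-0.0900, -3.3363]  P^-=[0.9088 0.3194; 0.3194 0.9786]  H_jac=[0.2995 -0.0081]  S=[0.4200]  K=[0.6419; 0.2089]  nu=[-2.7954]  x^+=[-1.8844, -3.9202]  P^+=[0.7358 0.2630; 0.2630 0.9602]

K[1,0] = 0.2089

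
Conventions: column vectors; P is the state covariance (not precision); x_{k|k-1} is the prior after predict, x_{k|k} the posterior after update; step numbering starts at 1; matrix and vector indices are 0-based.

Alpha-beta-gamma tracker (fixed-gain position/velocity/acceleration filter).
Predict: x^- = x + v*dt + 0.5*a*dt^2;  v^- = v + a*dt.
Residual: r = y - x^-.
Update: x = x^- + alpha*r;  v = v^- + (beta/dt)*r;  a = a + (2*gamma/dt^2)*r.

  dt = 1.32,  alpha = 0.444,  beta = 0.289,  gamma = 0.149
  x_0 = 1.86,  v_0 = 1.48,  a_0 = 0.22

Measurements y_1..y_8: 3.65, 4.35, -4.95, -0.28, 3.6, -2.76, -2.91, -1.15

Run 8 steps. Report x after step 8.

step 1: x_pred=4.0053  r=-0.3553  x^+=3.8475  v^+=1.6926  a^+=0.1592
step 2: x_pred=6.2205  r=-1.8705  x^+=5.3900  v^+=1.4933  a^+=-0.1607
step 3: x_pred=7.2212  r=-12.1712  x^+=1.8172  v^+=-1.3835  a^+=-2.2423
step 4: x_pred=-1.9626  r=1.6826  x^+=-1.2155  v^+=-3.9750  a^+=-1.9545
step 5: x_pred=-8.1653  r=11.7653  x^+=-2.9415  v^+=-3.9791  a^+=0.0577
step 6: x_pred=-8.1436  r=5.3836  x^+=-5.7533  v^+=-2.7242  a^+=0.9784
step 7: x_pred=-8.4969  r=5.5869  x^+=-6.0163  v^+=-0.2095  a^+=1.9339
step 8: x_pred=-4.6080  r=3.4580  x^+=-3.0727  v^+=3.1004  a^+=2.5254

x_post = -3.0727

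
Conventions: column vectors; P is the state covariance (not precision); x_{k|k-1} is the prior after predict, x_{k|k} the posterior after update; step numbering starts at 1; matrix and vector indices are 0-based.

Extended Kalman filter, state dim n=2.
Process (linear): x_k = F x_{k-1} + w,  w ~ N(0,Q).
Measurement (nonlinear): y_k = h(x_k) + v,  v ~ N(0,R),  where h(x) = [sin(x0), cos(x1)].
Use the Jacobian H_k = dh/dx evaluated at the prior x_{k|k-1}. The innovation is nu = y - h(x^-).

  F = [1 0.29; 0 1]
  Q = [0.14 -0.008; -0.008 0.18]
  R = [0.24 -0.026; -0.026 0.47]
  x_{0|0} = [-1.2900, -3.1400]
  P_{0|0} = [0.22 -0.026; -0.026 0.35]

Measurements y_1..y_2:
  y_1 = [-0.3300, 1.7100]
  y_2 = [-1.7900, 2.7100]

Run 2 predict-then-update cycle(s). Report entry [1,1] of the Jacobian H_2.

step 1: x^-=[-2.2006, -3.1400]  P^-=[0.3744 0.0675; 0.0675 0.5300]  H_jac=[-0.5890 0.0000; 0.0000 0.0016]  S=[0.3699 -0.0261; -0.0261 0.4700]  K=[-0.5985 -0.0330; -0.1078 -0.0042]  nu=[0.4781, 2.7100]  x^+=[-2.5761, -3.2029]  P^+=[0.2424 0.0437; 0.0437 0.5257]
step 2: x^-=[-3.5049, -3.2029]  P^-=[0.4520 0.1882; 0.1882 0.7057]  H_jac=[-0.9347 0.0000; 0.0000 -0.0612]  S=[0.6349 -0.0152; -0.0152 0.4726]  K=[-0.6665 -0.0459; -0.2795 -0.1004]  nu=[-2.1454, 3.7081]  x^+=[-2.2450, -2.9757]  P^+=[0.1699 0.0690; 0.0690 0.6522]

H_jac[1,1] = -0.0612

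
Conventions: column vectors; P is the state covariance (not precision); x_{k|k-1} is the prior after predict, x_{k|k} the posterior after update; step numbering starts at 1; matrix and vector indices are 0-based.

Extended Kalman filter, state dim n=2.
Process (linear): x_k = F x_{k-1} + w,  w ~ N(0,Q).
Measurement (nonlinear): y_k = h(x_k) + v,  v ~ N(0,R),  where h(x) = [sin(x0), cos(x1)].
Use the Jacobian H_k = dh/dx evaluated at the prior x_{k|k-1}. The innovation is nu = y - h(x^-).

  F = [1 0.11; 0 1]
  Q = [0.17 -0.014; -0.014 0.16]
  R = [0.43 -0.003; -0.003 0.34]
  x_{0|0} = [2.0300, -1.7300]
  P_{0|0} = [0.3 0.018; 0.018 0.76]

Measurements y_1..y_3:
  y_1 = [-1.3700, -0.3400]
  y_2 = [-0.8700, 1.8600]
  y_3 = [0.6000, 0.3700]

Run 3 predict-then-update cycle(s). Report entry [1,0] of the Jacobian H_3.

step 1: x^-=[1.8397, -1.7300]  P^-=[0.4832 0.0876; 0.0876 0.9200]  H_jac=[-0.2657 0.0000; 0.0000 0.9874]  S=[0.4641 -0.0260; -0.0260 1.2369]  K=[-0.2730 0.0642; -0.0090 0.7342]  nu=[-2.3341, -0.1815]  x^+=[2.4652, -1.8421]  P^+=[0.4426 0.0229; 0.0229 0.2529]
step 2: x^-=[2.2626, -1.8421]  P^-=[0.6207 0.0367; 0.0367 0.4129]  H_jac=[-0.6379 0.0000; 0.0000 0.9634]  S=[0.6826 -0.0256; -0.0256 0.7232]  K=[-0.5790 0.0285; -0.0137 0.5495]  nu=[-1.6401, 2.1280]  x^+=[3.2728, -0.6502]  P^+=[0.3904 0.0119; 0.0119 0.1940]
step 3: x^-=[3.2013, -0.6502]  P^-=[0.5654 0.0192; 0.0192 0.3540]  H_jac=[-0.9982 0.0000; 0.0000 0.6054]  S=[0.9934 -0.0146; -0.0146 0.4697]  K=[-0.5680 0.0071; -0.0126 0.4558]  nu=[0.6596, -0.4259]  x^+=[2.8236, -0.8527]  P^+=[0.2447 0.0068; 0.0068 0.2561]

H_jac[1,0] = 0.0000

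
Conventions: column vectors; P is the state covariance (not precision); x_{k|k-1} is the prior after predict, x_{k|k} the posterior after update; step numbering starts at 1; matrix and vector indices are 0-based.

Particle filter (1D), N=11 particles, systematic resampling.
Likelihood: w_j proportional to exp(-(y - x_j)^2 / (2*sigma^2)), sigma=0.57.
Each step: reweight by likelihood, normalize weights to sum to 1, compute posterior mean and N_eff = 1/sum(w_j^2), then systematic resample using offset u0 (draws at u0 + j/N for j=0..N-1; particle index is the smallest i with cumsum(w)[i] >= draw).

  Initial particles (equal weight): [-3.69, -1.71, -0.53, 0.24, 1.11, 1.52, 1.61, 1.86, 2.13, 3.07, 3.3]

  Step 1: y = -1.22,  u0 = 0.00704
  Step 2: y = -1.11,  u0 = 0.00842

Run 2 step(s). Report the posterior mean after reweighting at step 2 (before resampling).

step 1: w=[0.0001, 0.5713, 0.3973, 0.0311, 0.0002, 0.0000, 0.0000, 0.0000, 0.0000, 0.0000, 0.0000]  mean=-1.1801  Neff=2.0609  idx=[1, 1, 1, 1, 1, 1, 1, 2, 2, 2, 2]
step 2: w=[0.0897, 0.0897, 0.0897, 0.0897, 0.0897, 0.0897, 0.0897, 0.0930, 0.0930, 0.0930, 0.0930]  mean=-1.2709  Neff=10.9966  idx=[0, 1, 2, 3, 4, 5, 6, 7, 8, 9, 10]

post_mean = -1.2709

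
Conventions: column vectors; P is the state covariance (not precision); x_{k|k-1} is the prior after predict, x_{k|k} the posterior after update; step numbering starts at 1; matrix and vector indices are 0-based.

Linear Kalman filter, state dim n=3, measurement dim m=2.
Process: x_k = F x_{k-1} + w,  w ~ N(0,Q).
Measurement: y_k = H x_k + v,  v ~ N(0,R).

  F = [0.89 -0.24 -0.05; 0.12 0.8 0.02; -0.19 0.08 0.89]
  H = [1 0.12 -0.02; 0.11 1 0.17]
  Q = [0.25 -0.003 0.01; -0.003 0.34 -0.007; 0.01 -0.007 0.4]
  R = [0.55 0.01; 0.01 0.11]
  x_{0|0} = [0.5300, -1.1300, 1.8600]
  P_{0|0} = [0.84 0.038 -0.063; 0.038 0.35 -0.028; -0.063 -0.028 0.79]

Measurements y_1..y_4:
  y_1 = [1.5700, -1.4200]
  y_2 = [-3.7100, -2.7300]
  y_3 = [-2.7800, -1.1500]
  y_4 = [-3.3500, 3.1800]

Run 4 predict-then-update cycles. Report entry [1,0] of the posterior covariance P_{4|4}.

step 1: x^-=[0.6499, -0.8032, 1.4643]  P^-=[0.9262 0.0452 -0.2139; 0.0452 0.5825 -0.0216; -0.2139 -0.0216 1.0745]  S=[1.5045 0.1880; 0.1880 0.7294]  K=[0.6232 -0.0088; -0.0240 0.8066; -0.1878 0.2370]  nu=[1.0458, -0.9372]  x^+=[1.3099, -1.5843, 1.0458]  P^+=[0.3440 -0.0216 -0.0644; -0.0216 0.1144 -0.1382; -0.0644 -0.1382 0.9972]
step 2: x^-=[1.4937, -1.0893, 0.5551]  P^-=[0.5432 0.0014 -0.1188; 0.0014 0.4097 -0.0920; -0.1188 -0.0920 1.2058]  S=[1.1051 0.0963; 0.0963 0.5257]  K=[0.4949 -0.0127; -0.0182 0.7532; -0.1584 0.2191]  nu=[-5.0619, -1.8993]  x^+=[-0.9875, -2.4278, 0.9407]  P^+=[0.2736 -0.0195 -0.0413; -0.0195 0.1137 -0.1700; -0.0413 -0.1700 1.1595]
step 3: x^-=[-0.3432, -2.0420, 0.8306]  P^-=[0.4841 -0.0030 -0.0885; -0.0030 0.4078 -0.1081; -0.0885 -0.1081 1.3194]  S=[1.0438 0.0898; 0.0898 0.5211]  K=[0.4662 -0.0127; -0.0184 0.7499; -0.1421 0.2287]  nu=[-2.1751, 0.7885]  x^+=[-1.3673, -1.4106, 1.3201]  P^+=[0.2582 -0.0205 -0.0275; -0.0205 0.1169 -0.1903; -0.0275 -0.1903 1.2769]
step 4: x^-=[-0.9444, -1.2662, 1.3219]  P^-=[0.4711 -0.0049 -0.0758; -0.0049 0.4089 -0.1184; -0.0758 -0.1184 1.4043]  S=[1.0299 0.0884; 0.0884 0.5210]  K=[0.4594 -0.0126; -0.0190 0.7484; -0.1350 0.2379]  nu=[-2.2272, 4.3253]  x^+=[-2.0221, 2.0132, 2.6515]  P^+=[0.2547 -0.0214 -0.0201; -0.0214 0.1192 -0.2045; -0.0201 -0.2045 1.3617]

P_post[1,0] = -0.0214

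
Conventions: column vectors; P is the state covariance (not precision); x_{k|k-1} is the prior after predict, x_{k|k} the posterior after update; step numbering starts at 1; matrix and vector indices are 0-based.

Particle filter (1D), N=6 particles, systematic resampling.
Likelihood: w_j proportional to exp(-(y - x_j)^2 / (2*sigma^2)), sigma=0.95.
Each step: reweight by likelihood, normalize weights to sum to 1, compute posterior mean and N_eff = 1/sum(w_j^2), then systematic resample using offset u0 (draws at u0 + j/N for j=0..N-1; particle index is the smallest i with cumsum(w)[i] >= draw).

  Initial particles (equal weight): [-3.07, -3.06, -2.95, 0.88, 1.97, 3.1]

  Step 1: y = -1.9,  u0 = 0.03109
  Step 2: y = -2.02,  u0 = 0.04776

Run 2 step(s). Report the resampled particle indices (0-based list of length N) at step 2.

resampled_idx = [0, 1, 2, 3, 4, 5]

step 1: w=[0.3123, 0.3164, 0.3620, 0.0092, 0.0002, 0.0000]  mean=-2.9862  Neff=3.0421  idx=[0, 0, 1, 1, 2, 2]
step 2: w=[0.1586, 0.1586, 0.1605, 0.1605, 0.1809, 0.1809]  mean=-3.0234  Neff=5.9780  idx=[0, 1, 2, 3, 4, 5]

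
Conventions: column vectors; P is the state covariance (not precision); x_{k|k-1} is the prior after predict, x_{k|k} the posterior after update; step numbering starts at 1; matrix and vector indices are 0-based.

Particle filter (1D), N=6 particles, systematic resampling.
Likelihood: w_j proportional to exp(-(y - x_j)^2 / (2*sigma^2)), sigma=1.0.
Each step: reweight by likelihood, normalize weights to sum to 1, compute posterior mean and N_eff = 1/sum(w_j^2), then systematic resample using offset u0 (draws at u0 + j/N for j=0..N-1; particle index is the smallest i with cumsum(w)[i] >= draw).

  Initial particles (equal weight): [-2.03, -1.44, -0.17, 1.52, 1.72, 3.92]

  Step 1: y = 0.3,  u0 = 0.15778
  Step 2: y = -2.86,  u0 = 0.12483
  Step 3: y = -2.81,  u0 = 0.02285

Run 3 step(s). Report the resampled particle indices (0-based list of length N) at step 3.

step 1: w=[0.0327, 0.1088, 0.4426, 0.2348, 0.1803, 0.0007]  mean=0.3716  Neff=3.3731  idx=[2, 2, 2, 3, 4, 4]
step 2: w=[0.3328, 0.3328, 0.3328, 0.0008, 0.0003, 0.0003]  mean=-0.1673  Neff=3.0092  idx=[0, 0, 1, 1, 2, 2]
step 3: w=[0.1667, 0.1667, 0.1667, 0.1667, 0.1667, 0.1667]  mean=-0.1700  Neff=6.0000  idx=[0, 1, 2, 3, 4, 5]

resampled_idx = [0, 1, 2, 3, 4, 5]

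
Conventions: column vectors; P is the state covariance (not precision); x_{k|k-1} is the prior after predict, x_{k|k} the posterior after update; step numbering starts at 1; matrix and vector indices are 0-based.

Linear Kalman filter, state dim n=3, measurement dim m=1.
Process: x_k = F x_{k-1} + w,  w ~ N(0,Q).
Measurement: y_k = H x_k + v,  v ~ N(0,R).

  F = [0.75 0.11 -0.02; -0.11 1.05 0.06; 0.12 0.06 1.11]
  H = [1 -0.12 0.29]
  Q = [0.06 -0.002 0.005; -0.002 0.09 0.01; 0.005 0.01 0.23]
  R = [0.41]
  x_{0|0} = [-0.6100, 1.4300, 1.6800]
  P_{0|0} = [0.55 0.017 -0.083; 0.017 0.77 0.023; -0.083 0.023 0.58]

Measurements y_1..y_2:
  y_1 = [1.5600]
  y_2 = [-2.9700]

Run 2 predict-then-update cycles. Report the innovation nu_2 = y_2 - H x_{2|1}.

step 1: x^-=[-0.3338, 1.6694, 1.8774]  P^-=[0.3841 0.0498 -0.0184; 0.0498 0.9477 0.1283; -0.0184 0.1283 0.9365]  S=[0.8550]  K=[0.4360; -0.0312; 0.2781]  nu=[1.5497]  x^+=[0.3419, 1.6210, 2.3084]  P^+=[0.2216 0.0614 -0.1221; 0.0614 0.9469 0.1358; -0.1221 0.1358 0.8704]
step 2: x^-=[0.3886, 1.8029, 2.7006]  P^-=[0.2096 0.1280 -0.0695; 0.1280 1.1443 0.3048; -0.0695 0.3048 1.2954]  S=[0.6528]  K=[0.2667; 0.1211; 0.4130]  nu=[-3.9254]  x^+=[-0.6584, 1.3276, 1.0795]  P^+=[0.1632 0.1069 -0.1414; 0.1069 1.1347 0.2721; -0.1414 0.2721 1.1841]

innov = [-3.9254]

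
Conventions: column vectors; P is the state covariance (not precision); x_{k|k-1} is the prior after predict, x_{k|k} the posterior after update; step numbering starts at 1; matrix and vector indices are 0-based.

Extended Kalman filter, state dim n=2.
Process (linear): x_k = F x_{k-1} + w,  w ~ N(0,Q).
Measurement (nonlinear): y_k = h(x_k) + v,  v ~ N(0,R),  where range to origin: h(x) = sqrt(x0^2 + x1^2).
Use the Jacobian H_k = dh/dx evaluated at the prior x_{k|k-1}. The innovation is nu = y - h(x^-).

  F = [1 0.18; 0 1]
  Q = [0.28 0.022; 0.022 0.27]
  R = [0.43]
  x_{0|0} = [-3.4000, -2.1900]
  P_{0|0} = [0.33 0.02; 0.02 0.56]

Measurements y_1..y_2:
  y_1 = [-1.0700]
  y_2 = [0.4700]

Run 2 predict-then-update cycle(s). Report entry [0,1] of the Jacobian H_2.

H_jac[0,1] = 0.1752

step 1: x^-=[-3.7942, -2.1900]  P^-=[0.6353 0.1428; 0.1428 0.8300]  H_jac=[-0.8661 -0.4999]  S=[1.2376]  K=[-0.5023; -0.4352]  nu=[-5.4509]  x^+=[-1.0563, 0.1821]  P^+=[0.3231 -0.1277; -0.1277 0.5956]
step 2: x^-=[-1.0235, 0.1821]  P^-=[0.5764 0.0015; 0.0015 0.8656]  H_jac=[-0.9845 0.1752]  S=[1.0148]  K=[-0.5590; 0.1480]  nu=[-0.5696]  x^+=[-0.7051, 0.0978]  P^+=[0.2593 0.0854; 0.0854 0.8434]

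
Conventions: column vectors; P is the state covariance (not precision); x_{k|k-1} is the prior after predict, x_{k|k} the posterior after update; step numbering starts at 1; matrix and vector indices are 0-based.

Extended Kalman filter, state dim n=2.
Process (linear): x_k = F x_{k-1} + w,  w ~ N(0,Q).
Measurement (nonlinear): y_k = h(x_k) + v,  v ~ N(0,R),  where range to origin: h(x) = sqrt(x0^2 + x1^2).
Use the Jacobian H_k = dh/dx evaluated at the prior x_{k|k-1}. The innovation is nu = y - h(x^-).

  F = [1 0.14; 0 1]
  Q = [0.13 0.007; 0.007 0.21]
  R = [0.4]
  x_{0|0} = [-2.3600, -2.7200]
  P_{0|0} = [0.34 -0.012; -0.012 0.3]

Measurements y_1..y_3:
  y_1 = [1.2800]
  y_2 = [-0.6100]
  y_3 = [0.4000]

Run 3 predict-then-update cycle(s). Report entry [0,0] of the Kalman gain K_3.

step 1: x^-=[-2.7408, -2.7200]  P^-=[0.4725 0.0370; 0.0370 0.5100]  H_jac=[-0.7098 -0.7044]  S=[0.9281]  K=[-0.3895; -0.4154]  nu=[-2.5814]  x^+=[-1.7355, -1.6478]  P^+=[0.3318 -0.1131; -0.1131 0.3499]
step 2: x^-=[-1.9662, -1.6478]  P^-=[0.4369 -0.0572; -0.0572 0.5599]  H_jac=[-0.7664 -0.6423]  S=[0.8314]  K=[-0.3586; -0.3799]  nu=[-3.1753]  x^+=[-0.8274, -0.4416]  P^+=[0.3300 -0.1704; -0.1704 0.4399]
step 3: x^-=[-0.8892, -0.4416]  P^-=[0.4209 -0.1018; -0.1018 0.6499]  H_jac=[-0.8956 -0.4448]  S=[0.7851]  K=[-0.4225; -0.2520]  nu=[-0.5928]  x^+=[-0.6387, -0.2922]  P^+=[0.2808 -0.1854; -0.1854 0.6000]

K[0,0] = -0.4225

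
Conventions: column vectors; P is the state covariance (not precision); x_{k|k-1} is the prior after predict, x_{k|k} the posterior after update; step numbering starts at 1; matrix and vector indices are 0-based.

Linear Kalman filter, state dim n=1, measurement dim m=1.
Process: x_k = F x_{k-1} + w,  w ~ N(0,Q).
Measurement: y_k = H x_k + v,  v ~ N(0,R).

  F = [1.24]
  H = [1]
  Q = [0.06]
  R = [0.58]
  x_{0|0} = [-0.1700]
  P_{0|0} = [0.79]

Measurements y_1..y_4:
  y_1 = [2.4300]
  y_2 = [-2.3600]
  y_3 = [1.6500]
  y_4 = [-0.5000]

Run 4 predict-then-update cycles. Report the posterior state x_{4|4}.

step 1: x^-=[-0.2108]  P^-=[1.2747]  S=[1.8547]  K=[0.6873]  nu=[2.6408]  x^+=[1.6042]  P^+=[0.3986]
step 2: x^-=[1.9892]  P^-=[0.6729]  S=[1.2529]  K=[0.5371]  nu=[-4.3492]  x^+=[-0.3467]  P^+=[0.3115]
step 3: x^-=[-0.4299]  P^-=[0.5390]  S=[1.1190]  K=[0.4817]  nu=[2.0799]  x^+=[0.5719]  P^+=[0.2794]
step 4: x^-=[0.7092]  P^-=[0.4896]  S=[1.0696]  K=[0.4577]  nu=[-1.2092]  x^+=[0.1557]  P^+=[0.2655]

x_post = [0.1557]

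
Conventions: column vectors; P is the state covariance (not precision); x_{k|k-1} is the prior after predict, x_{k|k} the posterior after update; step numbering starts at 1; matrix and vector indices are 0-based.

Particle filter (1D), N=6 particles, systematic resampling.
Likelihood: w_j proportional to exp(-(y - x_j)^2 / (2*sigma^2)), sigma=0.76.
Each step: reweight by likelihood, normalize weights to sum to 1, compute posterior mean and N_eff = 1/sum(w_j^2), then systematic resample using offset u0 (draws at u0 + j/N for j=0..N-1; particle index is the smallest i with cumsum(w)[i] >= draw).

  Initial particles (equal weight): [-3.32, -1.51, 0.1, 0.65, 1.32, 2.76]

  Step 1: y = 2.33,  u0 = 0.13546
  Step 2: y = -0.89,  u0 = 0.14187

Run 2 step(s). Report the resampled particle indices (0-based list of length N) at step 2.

step 1: w=[0.0000, 0.0000, 0.0099, 0.0636, 0.3027, 0.6238]  mean=2.1636  Neff=2.0623  idx=[4, 4, 5, 5, 5, 5]
step 2: w=[0.4993, 0.4993, 0.0003, 0.0003, 0.0003, 0.0003]  mean=1.3219  Neff=2.0054  idx=[0, 0, 0, 1, 1, 1]

resampled_idx = [0, 0, 0, 1, 1, 1]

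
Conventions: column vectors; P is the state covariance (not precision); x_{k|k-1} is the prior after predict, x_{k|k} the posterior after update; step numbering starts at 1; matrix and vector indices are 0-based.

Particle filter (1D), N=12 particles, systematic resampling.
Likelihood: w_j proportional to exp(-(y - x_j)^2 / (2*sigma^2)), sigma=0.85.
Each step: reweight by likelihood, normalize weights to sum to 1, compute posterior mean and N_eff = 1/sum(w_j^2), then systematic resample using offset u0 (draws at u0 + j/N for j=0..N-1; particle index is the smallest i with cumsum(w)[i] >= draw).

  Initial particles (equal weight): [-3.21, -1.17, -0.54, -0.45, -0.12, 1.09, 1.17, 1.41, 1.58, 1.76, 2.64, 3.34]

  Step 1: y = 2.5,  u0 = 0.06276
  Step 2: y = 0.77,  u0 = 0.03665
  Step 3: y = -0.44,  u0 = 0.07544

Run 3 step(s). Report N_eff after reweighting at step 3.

step 1: w=[0.0000, 0.0000, 0.0004, 0.0006, 0.0023, 0.0658, 0.0766, 0.1144, 0.1450, 0.1783, 0.2569, 0.1598]  mean=2.0764  Neff=5.9666  idx=[5, 7, 7, 8, 8, 9, 9, 10, 10, 10, 11, 11]
step 2: w=[0.1859, 0.1503, 0.1503, 0.1267, 0.1267, 0.1013, 0.1013, 0.0177, 0.0177, 0.0177, 0.0021, 0.0021]  mean=1.5380  Neff=7.4985  idx=[0, 0, 1, 1, 2, 2, 3, 4, 4, 5, 6, 7]
step 3: w=[0.1940, 0.1940, 0.0918, 0.0918, 0.0918, 0.0918, 0.0582, 0.0582, 0.0582, 0.0344, 0.0344, 0.0014]  mean=1.3413  Neff=8.2295  idx=[0, 0, 1, 1, 2, 3, 4, 4, 5, 7, 8, 10]

N_eff = 8.2295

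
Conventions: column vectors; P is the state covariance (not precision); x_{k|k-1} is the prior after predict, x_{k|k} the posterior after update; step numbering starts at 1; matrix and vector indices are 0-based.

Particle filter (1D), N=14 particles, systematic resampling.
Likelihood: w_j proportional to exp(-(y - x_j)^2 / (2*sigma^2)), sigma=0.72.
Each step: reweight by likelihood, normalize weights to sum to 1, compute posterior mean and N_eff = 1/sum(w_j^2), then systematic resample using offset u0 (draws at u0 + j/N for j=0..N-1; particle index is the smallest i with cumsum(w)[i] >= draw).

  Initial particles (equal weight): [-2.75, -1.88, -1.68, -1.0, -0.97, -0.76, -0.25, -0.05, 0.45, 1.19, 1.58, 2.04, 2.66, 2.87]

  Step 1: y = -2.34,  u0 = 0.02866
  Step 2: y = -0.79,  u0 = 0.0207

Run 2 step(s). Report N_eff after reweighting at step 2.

N_eff = 8.3307

step 1: w=[0.3064, 0.2938, 0.2367, 0.0638, 0.0590, 0.0324, 0.0053, 0.0023, 0.0002, 0.0000, 0.0000, 0.0000, 0.0000, 0.0000]  mean=-1.9398  Neff=4.0830  idx=[0, 0, 0, 0, 1, 1, 1, 1, 1, 2, 2, 2, 3, 4]
step 2: w=[0.0049, 0.0049, 0.0049, 0.0049, 0.0634, 0.0634, 0.0634, 0.0634, 0.0634, 0.0929, 0.0929, 0.0929, 0.1912, 0.1933]  mean=-1.4971  Neff=8.3307  idx=[4, 5, 6, 7, 8, 9, 10, 10, 11, 12, 12, 12, 13, 13]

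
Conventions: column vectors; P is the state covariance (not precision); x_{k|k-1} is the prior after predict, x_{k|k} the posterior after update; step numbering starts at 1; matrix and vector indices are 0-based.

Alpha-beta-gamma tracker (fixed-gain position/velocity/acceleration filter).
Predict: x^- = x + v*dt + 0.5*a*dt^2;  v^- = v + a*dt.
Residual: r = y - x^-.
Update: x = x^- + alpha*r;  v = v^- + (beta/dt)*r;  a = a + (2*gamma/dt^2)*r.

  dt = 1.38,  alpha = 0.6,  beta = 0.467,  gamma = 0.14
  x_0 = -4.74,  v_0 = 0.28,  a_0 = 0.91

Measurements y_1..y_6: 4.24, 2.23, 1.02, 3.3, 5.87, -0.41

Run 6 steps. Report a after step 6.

a_post = -1.4264

step 1: x_pred=-3.4871  r=7.7271  x^+=1.1492  v^+=4.1507  a^+=2.0461
step 2: x_pred=8.8254  r=-6.5954  x^+=4.8682  v^+=4.7424  a^+=1.0764
step 3: x_pred=12.4376  r=-11.4176  x^+=5.5870  v^+=2.3640  a^+=-0.6023
step 4: x_pred=8.2759  r=-4.9759  x^+=5.2903  v^+=-0.1510  a^+=-1.3339
step 5: x_pred=3.8118  r=2.0582  x^+=5.0467  v^+=-1.2953  a^+=-1.0313
step 6: x_pred=2.2772  r=-2.6872  x^+=0.6649  v^+=-3.6278  a^+=-1.4264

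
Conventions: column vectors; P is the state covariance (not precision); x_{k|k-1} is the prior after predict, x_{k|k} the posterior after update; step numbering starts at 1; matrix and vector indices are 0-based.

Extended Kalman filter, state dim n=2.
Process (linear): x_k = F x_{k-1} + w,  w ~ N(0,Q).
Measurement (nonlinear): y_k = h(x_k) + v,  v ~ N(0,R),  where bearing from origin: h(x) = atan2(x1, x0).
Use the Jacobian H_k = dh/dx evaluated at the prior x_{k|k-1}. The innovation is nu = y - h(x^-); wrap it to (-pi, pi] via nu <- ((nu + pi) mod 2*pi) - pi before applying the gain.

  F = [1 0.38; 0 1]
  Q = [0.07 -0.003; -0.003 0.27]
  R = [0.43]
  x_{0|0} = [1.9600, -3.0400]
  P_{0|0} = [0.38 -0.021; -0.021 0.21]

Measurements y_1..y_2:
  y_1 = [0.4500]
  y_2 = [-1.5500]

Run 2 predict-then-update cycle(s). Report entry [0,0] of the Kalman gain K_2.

step 1: x^-=[0.8048, -3.0400]  P^-=[0.4644 0.0558; 0.0558 0.4800]  H_jac=[0.3074 0.0814]  S=[0.4799]  K=[0.3069; 0.1172]  nu=[1.7620]  x^+=[1.3456, -2.8336]  P^+=[0.4192 0.0385; 0.0385 0.4734]
step 2: x^-=[0.2689, -2.8336]  P^-=[0.5868 0.2154; 0.2154 0.7434]  H_jac=[0.3498 0.0332]  S=[0.5076]  K=[0.4184; 0.1971]  nu=[-0.0738]  x^+=[0.2380, -2.8481]  P^+=[0.4979 0.1736; 0.1736 0.7237]

K[0,0] = 0.4184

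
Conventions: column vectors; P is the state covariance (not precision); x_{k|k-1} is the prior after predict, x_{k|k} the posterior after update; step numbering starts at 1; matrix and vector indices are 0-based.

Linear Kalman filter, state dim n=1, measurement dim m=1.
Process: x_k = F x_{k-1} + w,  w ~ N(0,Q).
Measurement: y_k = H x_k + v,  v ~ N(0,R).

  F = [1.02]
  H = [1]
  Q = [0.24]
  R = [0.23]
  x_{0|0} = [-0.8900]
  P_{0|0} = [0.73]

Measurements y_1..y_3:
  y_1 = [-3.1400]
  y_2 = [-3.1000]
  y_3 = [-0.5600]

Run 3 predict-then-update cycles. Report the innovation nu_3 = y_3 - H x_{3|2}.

innov = [2.4879]

step 1: x^-=[-0.9078]  P^-=[0.9995]  S=[1.2295]  K=[0.8129]  nu=[-2.2322]  x^+=[-2.7224]  P^+=[0.1870]
step 2: x^-=[-2.7769]  P^-=[0.4345]  S=[0.6645]  K=[0.6539]  nu=[-0.3231]  x^+=[-2.9882]  P^+=[0.1504]
step 3: x^-=[-3.0479]  P^-=[0.3965]  S=[0.6265]  K=[0.6329]  nu=[2.4879]  x^+=[-1.4734]  P^+=[0.1456]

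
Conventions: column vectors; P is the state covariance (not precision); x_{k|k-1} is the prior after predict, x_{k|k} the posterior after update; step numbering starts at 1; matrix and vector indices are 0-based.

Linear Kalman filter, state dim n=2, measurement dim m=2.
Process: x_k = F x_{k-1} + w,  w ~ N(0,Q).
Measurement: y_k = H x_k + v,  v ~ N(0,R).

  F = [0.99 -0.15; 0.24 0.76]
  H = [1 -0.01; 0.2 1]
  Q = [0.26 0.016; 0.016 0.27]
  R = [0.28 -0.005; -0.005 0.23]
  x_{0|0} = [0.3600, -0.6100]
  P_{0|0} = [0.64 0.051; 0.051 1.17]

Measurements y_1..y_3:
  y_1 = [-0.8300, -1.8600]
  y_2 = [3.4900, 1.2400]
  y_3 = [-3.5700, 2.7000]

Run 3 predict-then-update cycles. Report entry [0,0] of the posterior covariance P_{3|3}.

P_post[0,0] = 0.1670

step 1: x^-=[0.4479, -0.3772]  P^-=[0.8984 0.0712; 0.0712 1.0013]  S=[1.1771 0.2358; 0.2358 1.2957]  K=[0.7512 0.0570; -0.1089 0.8036]  nu=[-1.2817, -1.5724]  x^+=[-0.6045, -1.5011]  P^+=[0.2097 -0.0326; -0.0326 0.1919]
step 2: x^-=[-0.3733, -1.2859]  P^-=[0.4796 0.0206; 0.0206 0.3810]  S=[0.7592 0.1077; 0.1077 0.6384]  K=[0.6204 0.0779; -0.0650 0.6142]  nu=[3.8504, 2.6006]  x^+=[2.2179, 0.0612]  P^+=[0.1731 -0.0198; -0.0198 0.1456]
step 3: x^-=[2.1866, 0.5788]  P^-=[0.4388 0.0263; 0.0263 0.3568]  S=[0.7183 0.1055; 0.1055 0.6149]  K=[0.5983 0.0829; -0.0562 0.5985]  nu=[-5.7508, 1.6839]  x^+=[-1.1148, 1.9097]  P^+=[0.1670 -0.0173; -0.0173 0.1414]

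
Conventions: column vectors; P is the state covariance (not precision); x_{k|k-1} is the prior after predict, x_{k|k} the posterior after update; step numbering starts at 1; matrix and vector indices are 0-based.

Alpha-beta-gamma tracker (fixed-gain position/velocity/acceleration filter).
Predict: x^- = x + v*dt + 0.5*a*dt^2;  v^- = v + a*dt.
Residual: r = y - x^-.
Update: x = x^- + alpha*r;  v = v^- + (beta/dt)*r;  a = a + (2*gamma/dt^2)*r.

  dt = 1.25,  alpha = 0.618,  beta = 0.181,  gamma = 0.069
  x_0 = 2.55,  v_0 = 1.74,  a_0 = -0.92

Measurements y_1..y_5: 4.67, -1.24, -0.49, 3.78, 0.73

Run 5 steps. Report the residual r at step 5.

resid = 4.6467

step 1: x_pred=4.0062  r=0.6638  x^+=4.4164  v^+=0.6861  a^+=-0.8614
step 2: x_pred=4.6011  r=-5.8411  x^+=0.9913  v^+=-1.2364  a^+=-1.3773
step 3: x_pred=-1.6302  r=1.1402  x^+=-0.9256  v^+=-2.7929  a^+=-1.2766
step 4: x_pred=-5.4140  r=9.1940  x^+=0.2679  v^+=-3.0573  a^+=-0.4646
step 5: x_pred=-3.9167  r=4.6467  x^+=-1.0450  v^+=-2.9652  a^+=-0.0542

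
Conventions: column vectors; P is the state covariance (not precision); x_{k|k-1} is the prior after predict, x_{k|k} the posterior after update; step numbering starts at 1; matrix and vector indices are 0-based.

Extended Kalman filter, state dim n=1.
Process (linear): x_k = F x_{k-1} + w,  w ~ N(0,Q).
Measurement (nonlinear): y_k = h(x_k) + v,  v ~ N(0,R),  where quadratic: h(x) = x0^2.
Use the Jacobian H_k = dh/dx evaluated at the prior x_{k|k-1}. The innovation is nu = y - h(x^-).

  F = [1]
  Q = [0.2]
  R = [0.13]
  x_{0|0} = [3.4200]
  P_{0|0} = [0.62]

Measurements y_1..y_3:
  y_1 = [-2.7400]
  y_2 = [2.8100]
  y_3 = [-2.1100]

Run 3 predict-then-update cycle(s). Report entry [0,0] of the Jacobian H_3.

H_jac[0,0] = 3.3817

step 1: x^-=[3.4200]  P^-=[0.8200]  H_jac=[6.8400]  S=[38.4942]  K=[0.1457]  nu=[-14.4364]  x^+=[1.3165]  P^+=[0.0028]
step 2: x^-=[1.3165]  P^-=[0.2028]  H_jac=[2.6331]  S=[1.5358]  K=[0.3476]  nu=[1.0767]  x^+=[1.6908]  P^+=[0.0172]
step 3: x^-=[1.6908]  P^-=[0.2172]  H_jac=[3.3817]  S=[2.6135]  K=[0.2810]  nu=[-4.9690]  x^+=[0.2946]  P^+=[0.0108]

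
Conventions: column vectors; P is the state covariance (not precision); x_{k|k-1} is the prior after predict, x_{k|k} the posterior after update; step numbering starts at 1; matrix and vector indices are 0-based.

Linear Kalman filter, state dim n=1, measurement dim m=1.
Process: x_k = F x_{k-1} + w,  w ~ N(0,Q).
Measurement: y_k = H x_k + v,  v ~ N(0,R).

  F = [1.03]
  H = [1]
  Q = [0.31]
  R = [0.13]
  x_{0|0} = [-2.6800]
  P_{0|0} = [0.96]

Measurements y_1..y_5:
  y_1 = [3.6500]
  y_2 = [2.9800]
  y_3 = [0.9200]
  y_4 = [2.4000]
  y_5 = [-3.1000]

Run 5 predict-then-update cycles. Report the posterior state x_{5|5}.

step 1: x^-=[-2.7604]  P^-=[1.3285]  S=[1.4585]  K=[0.9109]  nu=[6.4104]  x^+=[3.0786]  P^+=[0.1184]
step 2: x^-=[3.1710]  P^-=[0.4356]  S=[0.5656]  K=[0.7702]  nu=[-0.1910]  x^+=[3.0239]  P^+=[0.1001]
step 3: x^-=[3.1146]  P^-=[0.4162]  S=[0.5462]  K=[0.7620]  nu=[-2.1946]  x^+=[1.4423]  P^+=[0.0991]
step 4: x^-=[1.4856]  P^-=[0.4151]  S=[0.5451]  K=[0.7615]  nu=[0.9144]  x^+=[2.1819]  P^+=[0.0990]
step 5: x^-=[2.2474]  P^-=[0.4150]  S=[0.5450]  K=[0.7615]  nu=[-5.3474]  x^+=[-1.8245]  P^+=[0.0990]

x_post = [-1.8245]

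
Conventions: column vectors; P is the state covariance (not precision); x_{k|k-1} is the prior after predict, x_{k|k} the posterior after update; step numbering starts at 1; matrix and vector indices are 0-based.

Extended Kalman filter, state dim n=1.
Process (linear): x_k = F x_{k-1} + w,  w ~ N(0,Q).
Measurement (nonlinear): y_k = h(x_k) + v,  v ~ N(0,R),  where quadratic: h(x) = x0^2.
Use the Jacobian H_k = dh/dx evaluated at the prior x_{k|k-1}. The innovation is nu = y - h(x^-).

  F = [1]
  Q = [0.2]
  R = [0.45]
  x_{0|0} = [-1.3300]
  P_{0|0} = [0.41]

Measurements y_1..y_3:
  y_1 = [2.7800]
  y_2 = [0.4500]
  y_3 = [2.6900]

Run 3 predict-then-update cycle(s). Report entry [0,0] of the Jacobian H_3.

step 1: x^-=[-1.3300]  P^-=[0.6100]  H_jac=[-2.6600]  S=[4.7661]  K=[-0.3404]  nu=[1.0111]  x^+=[-1.6742]  P^+=[0.0576]
step 2: x^-=[-1.6742]  P^-=[0.2576]  H_jac=[-3.3484]  S=[3.3382]  K=[-0.2584]  nu=[-2.3530]  x^+=[-1.0662]  P^+=[0.0347]
step 3: x^-=[-1.0662]  P^-=[0.2347]  H_jac=[-2.1325]  S=[1.5174]  K=[-0.3299]  nu=[1.5531]  x^+=[-1.5786]  P^+=[0.0696]

H_jac[0,0] = -2.1325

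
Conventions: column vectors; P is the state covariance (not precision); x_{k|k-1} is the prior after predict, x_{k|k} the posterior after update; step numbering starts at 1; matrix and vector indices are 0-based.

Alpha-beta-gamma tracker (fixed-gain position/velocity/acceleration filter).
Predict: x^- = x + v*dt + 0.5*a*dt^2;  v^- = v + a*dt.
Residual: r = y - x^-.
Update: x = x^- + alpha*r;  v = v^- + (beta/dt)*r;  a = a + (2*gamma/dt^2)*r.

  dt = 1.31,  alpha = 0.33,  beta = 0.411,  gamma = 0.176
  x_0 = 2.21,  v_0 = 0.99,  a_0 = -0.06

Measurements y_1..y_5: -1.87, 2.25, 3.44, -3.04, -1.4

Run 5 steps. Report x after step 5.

x_post = -2.0986

step 1: x_pred=3.4554  r=-5.3254  x^+=1.6980  v^+=-0.7594  a^+=-1.1523
step 2: x_pred=-0.2855  r=2.5355  x^+=0.5512  v^+=-1.4734  a^+=-0.6322
step 3: x_pred=-1.9215  r=5.3615  x^+=-0.1522  v^+=-0.6196  a^+=0.4675
step 4: x_pred=-0.5627  r=-2.4773  x^+=-1.3802  v^+=-0.7844  a^+=-0.0406
step 5: x_pred=-2.4426  r=1.0426  x^+=-2.0986  v^+=-0.5105  a^+=0.1732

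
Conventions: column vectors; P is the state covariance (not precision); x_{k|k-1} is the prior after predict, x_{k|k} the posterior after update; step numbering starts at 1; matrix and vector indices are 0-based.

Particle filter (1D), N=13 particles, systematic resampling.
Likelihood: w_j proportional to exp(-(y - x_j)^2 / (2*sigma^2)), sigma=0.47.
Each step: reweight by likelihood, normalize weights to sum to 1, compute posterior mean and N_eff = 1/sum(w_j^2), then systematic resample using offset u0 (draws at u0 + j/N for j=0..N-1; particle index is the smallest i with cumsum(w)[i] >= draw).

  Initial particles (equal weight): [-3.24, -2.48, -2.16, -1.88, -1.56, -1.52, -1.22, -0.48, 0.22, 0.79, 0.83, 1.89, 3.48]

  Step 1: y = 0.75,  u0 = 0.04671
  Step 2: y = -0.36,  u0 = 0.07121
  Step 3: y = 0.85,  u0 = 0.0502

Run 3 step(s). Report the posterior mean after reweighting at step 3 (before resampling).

post_mean = 0.5273

step 1: w=[0.0000, 0.0000, 0.0000, 0.0000, 0.0000, 0.0000, 0.0001, 0.0125, 0.2039, 0.3837, 0.3795, 0.0203, 0.0000]  mean=0.6953  Neff=2.9996  idx=[8, 8, 8, 9, 9, 9, 9, 9, 10, 10, 10, 10, 10]
step 2: w=[0.2518, 0.2518, 0.2518, 0.0270, 0.0270, 0.0270, 0.0270, 0.0270, 0.0219, 0.0219, 0.0219, 0.0219, 0.0219]  mean=0.3637  Neff=5.0937  idx=[0, 0, 0, 1, 1, 1, 2, 2, 2, 3, 6, 9, 12]
step 3: w=[0.0533, 0.0533, 0.0533, 0.0533, 0.0533, 0.0533, 0.0533, 0.0533, 0.0533, 0.1297, 0.1297, 0.1307, 0.1307]  mean=0.5273  Neff=10.7168  idx=[0, 2, 3, 5, 6, 8, 9, 9, 10, 11, 11, 12, 12]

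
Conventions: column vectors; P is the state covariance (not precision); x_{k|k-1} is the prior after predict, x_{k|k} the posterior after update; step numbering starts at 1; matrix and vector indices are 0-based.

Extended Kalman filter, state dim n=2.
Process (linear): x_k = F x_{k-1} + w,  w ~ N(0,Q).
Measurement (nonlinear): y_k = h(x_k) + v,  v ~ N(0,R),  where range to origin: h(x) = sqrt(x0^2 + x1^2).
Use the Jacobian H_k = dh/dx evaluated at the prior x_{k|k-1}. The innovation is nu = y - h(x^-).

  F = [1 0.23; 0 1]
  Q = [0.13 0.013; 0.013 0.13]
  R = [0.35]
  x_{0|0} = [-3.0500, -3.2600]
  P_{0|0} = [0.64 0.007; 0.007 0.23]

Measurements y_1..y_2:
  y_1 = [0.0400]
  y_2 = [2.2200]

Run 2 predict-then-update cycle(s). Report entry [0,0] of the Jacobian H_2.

H_jac[0,0] = -0.5145

step 1: x^-=[-3.7998, -3.2600]  P^-=[0.7854 0.0729; 0.0729 0.3600]  H_jac=[-0.7590 -0.6511]  S=[1.0271]  K=[-0.6266; -0.2821]  nu=[-4.9666]  x^+=[-0.6879, -1.8589]  P^+=[0.3822 -0.1086; -0.1086 0.2783]
step 2: x^-=[-1.1154, -1.8589]  P^-=[0.4769 -0.0316; -0.0316 0.4083]  H_jac=[-0.5145 -0.8575]  S=[0.7485]  K=[-0.2916; -0.4459]  nu=[0.0521]  x^+=[-1.1306, -1.8822]  P^+=[0.4133 -0.1290; -0.1290 0.2594]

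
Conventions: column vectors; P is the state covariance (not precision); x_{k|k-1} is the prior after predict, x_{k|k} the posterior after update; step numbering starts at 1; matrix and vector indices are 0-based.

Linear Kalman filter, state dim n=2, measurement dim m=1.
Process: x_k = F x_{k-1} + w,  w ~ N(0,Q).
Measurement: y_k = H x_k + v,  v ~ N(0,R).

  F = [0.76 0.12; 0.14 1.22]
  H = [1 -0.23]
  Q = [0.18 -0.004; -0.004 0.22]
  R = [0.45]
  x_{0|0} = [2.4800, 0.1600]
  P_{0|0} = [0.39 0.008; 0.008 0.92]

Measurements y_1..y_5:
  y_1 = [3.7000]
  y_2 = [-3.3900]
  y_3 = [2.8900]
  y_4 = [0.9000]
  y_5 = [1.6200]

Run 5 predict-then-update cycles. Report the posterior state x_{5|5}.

x_post = [1.5399, 2.3371]

step 1: x^-=[1.9040, 0.5424]  P^-=[0.4200 0.1797; 0.1797 1.5997]  S=[0.8719]  K=[0.4343; -0.2158]  nu=[1.9208]  x^+=[2.7381, 0.1278]  P^+=[0.2555 0.2615; 0.2615 1.5591]
step 2: x^-=[2.0963, 0.5393]  P^-=[0.3977 0.4983; 0.4983 2.6349]  S=[0.7579]  K=[0.3736; -0.1422]  nu=[-5.3623]  x^+=[0.0931, 1.3017]  P^+=[0.2920 0.5385; 0.5385 2.6195]
step 3: x^-=[0.2269, 1.6011]  P^-=[0.4846 0.9189; 0.9189 4.3086]  S=[0.7398]  K=[0.3693; -0.0974]  nu=[3.0313]  x^+=[1.3465, 1.3058]  P^+=[0.3837 0.9455; 0.9455 4.3016]
step 4: x^-=[1.1800, 1.7816]  P^-=[0.6360 1.5592; 1.5592 6.9530]  S=[0.7366]  K=[0.3766; -0.0543]  nu=[0.1297]  x^+=[1.2289, 1.7746]  P^+=[0.5315 1.5742; 1.5742 6.9508]
step 5: x^-=[1.1469, 2.3370]  P^-=[0.8743 2.5562; 2.5562 11.1138]  S=[0.7363]  K=[0.3889; 0.0001]  nu=[1.0106]  x^+=[1.5399, 2.3371]  P^+=[0.7629 2.5562; 2.5562 11.1138]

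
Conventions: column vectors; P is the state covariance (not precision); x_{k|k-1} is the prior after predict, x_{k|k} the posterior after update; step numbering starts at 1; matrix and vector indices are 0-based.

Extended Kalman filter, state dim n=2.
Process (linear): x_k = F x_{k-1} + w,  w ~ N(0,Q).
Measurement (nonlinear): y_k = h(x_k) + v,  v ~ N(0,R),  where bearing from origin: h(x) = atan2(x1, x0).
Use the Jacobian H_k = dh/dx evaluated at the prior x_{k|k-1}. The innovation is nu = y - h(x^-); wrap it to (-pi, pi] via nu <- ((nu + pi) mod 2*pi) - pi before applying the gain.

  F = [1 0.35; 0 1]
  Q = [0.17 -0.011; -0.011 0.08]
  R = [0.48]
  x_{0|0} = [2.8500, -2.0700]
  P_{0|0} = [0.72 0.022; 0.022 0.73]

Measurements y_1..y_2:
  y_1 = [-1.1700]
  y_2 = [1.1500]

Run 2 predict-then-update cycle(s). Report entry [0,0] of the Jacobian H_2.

step 1: x^-=[2.1255, -2.0700]  P^-=[0.9948 0.2665; 0.2665 0.8100]  H_jac=[0.2352 0.2415]  S=[0.6125]  K=[0.4870; 0.4216]  nu=[-0.3978]  x^+=[1.9318, -2.2377]  P^+=[0.8496 0.1407; 0.1407 0.7011]
step 2: x^-=[1.1485, -2.2377]  P^-=[1.2040 0.3751; 0.3751 0.7811]  H_jac=[0.3537 0.1815]  S=[0.7045]  K=[0.7011; 0.3896]  nu=[2.2466]  x^+=[2.7236, -1.3625]  P^+=[0.8577 0.1827; 0.1827 0.6742]

H_jac[0,0] = 0.3537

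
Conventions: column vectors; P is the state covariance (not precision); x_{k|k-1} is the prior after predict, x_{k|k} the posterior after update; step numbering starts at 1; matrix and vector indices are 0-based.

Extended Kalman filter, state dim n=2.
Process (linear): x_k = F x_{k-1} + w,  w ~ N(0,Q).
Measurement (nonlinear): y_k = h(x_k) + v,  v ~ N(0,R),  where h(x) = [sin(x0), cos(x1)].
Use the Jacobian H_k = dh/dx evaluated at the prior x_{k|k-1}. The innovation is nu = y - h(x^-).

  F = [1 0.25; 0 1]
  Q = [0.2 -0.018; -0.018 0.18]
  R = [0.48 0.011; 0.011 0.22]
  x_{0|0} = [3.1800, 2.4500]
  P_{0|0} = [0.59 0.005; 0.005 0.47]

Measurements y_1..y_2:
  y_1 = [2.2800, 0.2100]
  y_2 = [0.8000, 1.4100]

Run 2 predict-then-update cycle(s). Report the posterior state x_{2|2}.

step 1: x^-=[3.7925, 2.4500]  P^-=[0.8219 0.1045; 0.1045 0.6500]  H_jac=[-0.7955 0.0000; 0.0000 -0.6378]  S=[1.0001 0.0640; 0.0640 0.4844]  K=[-0.6504 -0.0516; -0.0286 -0.8520]  nu=[2.8859, 0.9802]  x^+=[1.8648, 1.5323]  P^+=[0.3932 0.0290; 0.0290 0.2944]
step 2: x^-=[2.2479, 1.5323]  P^-=[0.6261 0.0846; 0.0846 0.4744]  H_jac=[-0.6265 0.0000; 0.0000 -0.9993]  S=[0.7258 0.0640; 0.0640 0.6937]  K=[-0.5341 -0.0726; -0.0129 -0.6822]  nu=[0.0206, 1.3715]  x^+=[2.1373, 0.5964]  P^+=[0.4104 0.0219; 0.0219 0.1503]

x_post = [2.1373, 0.5964]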